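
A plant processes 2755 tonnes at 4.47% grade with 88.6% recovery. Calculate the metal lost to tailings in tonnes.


Total metal in feed:
= 2755 * 4.47 / 100 = 123.1485 tonnes
Metal recovered:
= 123.1485 * 88.6 / 100 = 109.109571 tonnes
Metal lost to tailings:
= 123.1485 - 109.109571
= 14.0389 tonnes

14.0389 tonnes


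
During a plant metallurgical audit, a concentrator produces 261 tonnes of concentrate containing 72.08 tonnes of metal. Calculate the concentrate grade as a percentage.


Grade = (metal in concentrate / concentrate mass) * 100
= (72.08 / 261) * 100
= 0.2761685824 * 100
= 27.6169%

27.6169%


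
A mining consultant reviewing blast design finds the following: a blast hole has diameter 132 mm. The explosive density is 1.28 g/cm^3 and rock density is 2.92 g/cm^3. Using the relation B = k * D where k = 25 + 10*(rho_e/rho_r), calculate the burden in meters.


First, compute k:
rho_e / rho_r = 1.28 / 2.92 = 0.4383561644
k = 25 + 10 * 0.4383561644 = 29.38356164
Then, compute burden:
B = k * D / 1000 = 29.38356164 * 132 / 1000
= 3878.630137 / 1000
= 3.8786 m

3.8786 m


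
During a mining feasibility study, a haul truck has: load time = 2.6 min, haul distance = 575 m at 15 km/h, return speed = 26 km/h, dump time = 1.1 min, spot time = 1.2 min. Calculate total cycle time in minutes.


8.5269 min

Convert haul speed to m/min: 15 * 1000/60 = 250 m/min
Haul time = 575 / 250 = 2.3 min
Convert return speed to m/min: 26 * 1000/60 = 433.3333333 m/min
Return time = 575 / 433.3333333 = 1.326923077 min
Total cycle time:
= 2.6 + 2.3 + 1.1 + 1.326923077 + 1.2
= 8.5269 min


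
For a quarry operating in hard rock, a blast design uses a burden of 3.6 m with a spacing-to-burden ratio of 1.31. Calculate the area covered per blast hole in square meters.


First, find the spacing:
Spacing = burden * ratio = 3.6 * 1.31
= 4.716 m
Then, calculate the area:
Area = burden * spacing = 3.6 * 4.716
= 16.9776 m^2

16.9776 m^2


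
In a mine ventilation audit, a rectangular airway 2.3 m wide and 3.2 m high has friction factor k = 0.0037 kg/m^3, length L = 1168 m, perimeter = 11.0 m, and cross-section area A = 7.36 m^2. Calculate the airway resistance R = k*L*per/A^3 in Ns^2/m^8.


0.1192 Ns^2/m^8

Compute the numerator:
k * L * per = 0.0037 * 1168 * 11.0
= 47.5376
Compute the denominator:
A^3 = 7.36^3 = 398.688256
Resistance:
R = 47.5376 / 398.688256
= 0.1192 Ns^2/m^8


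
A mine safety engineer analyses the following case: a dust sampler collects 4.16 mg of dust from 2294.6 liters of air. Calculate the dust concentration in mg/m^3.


Convert liters to m^3: 1 m^3 = 1000 L
Concentration = mass / volume * 1000
= 4.16 / 2294.6 * 1000
= 0.001812952149 * 1000
= 1.813 mg/m^3

1.813 mg/m^3


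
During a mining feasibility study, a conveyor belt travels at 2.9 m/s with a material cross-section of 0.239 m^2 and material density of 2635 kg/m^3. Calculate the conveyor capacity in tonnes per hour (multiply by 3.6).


6574.7466 t/h

Volumetric flow = speed * area
= 2.9 * 0.239 = 0.6931 m^3/s
Mass flow = volumetric * density
= 0.6931 * 2635 = 1826.3185 kg/s
Convert to t/h: multiply by 3.6
Capacity = 1826.3185 * 3.6
= 6574.7466 t/h


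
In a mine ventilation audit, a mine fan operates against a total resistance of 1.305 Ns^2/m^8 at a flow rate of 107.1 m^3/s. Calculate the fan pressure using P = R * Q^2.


Compute Q^2:
Q^2 = 107.1^2 = 11470.41
Compute pressure:
P = R * Q^2 = 1.305 * 11470.41
= 14968.8851 Pa

14968.8851 Pa


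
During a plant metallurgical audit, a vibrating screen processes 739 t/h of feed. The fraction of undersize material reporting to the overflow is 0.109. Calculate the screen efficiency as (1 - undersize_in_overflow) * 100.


Screen efficiency = (1 - fraction of undersize in overflow) * 100
= (1 - 0.109) * 100
= 0.891 * 100
= 89.1%

89.1%


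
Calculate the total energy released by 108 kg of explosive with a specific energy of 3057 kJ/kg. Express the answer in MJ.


330.156 MJ

Energy = mass * specific_energy / 1000
= 108 * 3057 / 1000
= 330156 / 1000
= 330.156 MJ


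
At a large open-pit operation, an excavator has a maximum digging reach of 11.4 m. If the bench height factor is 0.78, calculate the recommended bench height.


Bench height = reach * factor
= 11.4 * 0.78
= 8.892 m

8.892 m


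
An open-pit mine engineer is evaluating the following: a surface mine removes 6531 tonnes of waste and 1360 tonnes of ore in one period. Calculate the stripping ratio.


Stripping ratio = waste tonnage / ore tonnage
= 6531 / 1360
= 4.8022

4.8022


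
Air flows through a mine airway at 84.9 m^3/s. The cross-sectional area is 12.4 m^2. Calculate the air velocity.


Velocity = flow rate / cross-sectional area
= 84.9 / 12.4
= 6.8468 m/s

6.8468 m/s


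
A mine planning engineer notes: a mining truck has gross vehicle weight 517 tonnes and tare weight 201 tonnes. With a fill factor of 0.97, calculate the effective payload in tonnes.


Maximum payload = gross - tare
= 517 - 201 = 316 tonnes
Effective payload = max payload * fill factor
= 316 * 0.97
= 306.52 tonnes

306.52 tonnes


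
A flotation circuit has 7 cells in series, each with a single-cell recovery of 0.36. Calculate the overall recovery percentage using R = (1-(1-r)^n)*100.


Complement of single-cell recovery:
1 - r = 1 - 0.36 = 0.64
Raise to power n:
(1 - r)^7 = 0.64^7 = 0.04398046511
Overall recovery:
R = (1 - 0.04398046511) * 100
= 95.602%

95.602%


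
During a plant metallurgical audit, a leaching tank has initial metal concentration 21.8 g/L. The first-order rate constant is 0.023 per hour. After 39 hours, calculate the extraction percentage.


Compute the exponent:
-k * t = -0.023 * 39 = -0.897
Remaining concentration:
C = 21.8 * exp(-0.897)
= 21.8 * 0.4077912001
= 8.889848162 g/L
Extracted = 21.8 - 8.889848162 = 12.91015184 g/L
Extraction % = 12.91015184 / 21.8 * 100
= 59.2209%

59.2209%


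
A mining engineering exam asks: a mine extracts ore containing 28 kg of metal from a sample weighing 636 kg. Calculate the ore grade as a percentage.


4.4025%

Ore grade = (metal mass / ore mass) * 100
= (28 / 636) * 100
= 0.04402515723 * 100
= 4.4025%


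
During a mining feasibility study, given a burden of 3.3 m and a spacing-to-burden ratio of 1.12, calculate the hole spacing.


Spacing = burden * ratio
= 3.3 * 1.12
= 3.696 m

3.696 m


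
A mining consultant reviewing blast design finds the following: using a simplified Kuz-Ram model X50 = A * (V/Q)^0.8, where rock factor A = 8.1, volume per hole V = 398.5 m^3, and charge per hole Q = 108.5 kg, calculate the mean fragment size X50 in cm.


22.9342 cm

Compute V/Q:
V/Q = 398.5 / 108.5 = 3.67281106
Raise to the power 0.8:
(V/Q)^0.8 = 3.67281106^0.8 = 2.831384629
Multiply by A:
X50 = 8.1 * 2.831384629
= 22.9342 cm


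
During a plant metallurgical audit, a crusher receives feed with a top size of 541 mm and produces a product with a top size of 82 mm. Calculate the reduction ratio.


6.5976

Reduction ratio = feed size / product size
= 541 / 82
= 6.5976


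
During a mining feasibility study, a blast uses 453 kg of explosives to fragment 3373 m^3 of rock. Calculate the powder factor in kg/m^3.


Powder factor = explosive mass / rock volume
= 453 / 3373
= 0.1343 kg/m^3

0.1343 kg/m^3


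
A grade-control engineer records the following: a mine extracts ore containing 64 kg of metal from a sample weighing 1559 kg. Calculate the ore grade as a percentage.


4.1052%

Ore grade = (metal mass / ore mass) * 100
= (64 / 1559) * 100
= 0.04105195638 * 100
= 4.1052%


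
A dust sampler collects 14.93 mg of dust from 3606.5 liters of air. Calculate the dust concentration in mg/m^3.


Convert liters to m^3: 1 m^3 = 1000 L
Concentration = mass / volume * 1000
= 14.93 / 3606.5 * 1000
= 0.004139747678 * 1000
= 4.1397 mg/m^3

4.1397 mg/m^3


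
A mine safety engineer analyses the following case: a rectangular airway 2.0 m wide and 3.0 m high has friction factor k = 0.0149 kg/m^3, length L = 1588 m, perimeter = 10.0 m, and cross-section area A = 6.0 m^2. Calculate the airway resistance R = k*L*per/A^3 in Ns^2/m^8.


1.0954 Ns^2/m^8

Compute the numerator:
k * L * per = 0.0149 * 1588 * 10.0
= 236.612
Compute the denominator:
A^3 = 6.0^3 = 216
Resistance:
R = 236.612 / 216
= 1.0954 Ns^2/m^8


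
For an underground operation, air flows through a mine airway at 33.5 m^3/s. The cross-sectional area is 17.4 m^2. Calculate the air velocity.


1.9253 m/s

Velocity = flow rate / cross-sectional area
= 33.5 / 17.4
= 1.9253 m/s


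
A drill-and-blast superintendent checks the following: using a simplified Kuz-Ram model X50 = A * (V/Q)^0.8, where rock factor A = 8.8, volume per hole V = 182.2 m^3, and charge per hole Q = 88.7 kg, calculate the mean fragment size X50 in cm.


Compute V/Q:
V/Q = 182.2 / 88.7 = 2.054114994
Raise to the power 0.8:
(V/Q)^0.8 = 2.054114994^0.8 = 1.778688111
Multiply by A:
X50 = 8.8 * 1.778688111
= 15.6525 cm

15.6525 cm


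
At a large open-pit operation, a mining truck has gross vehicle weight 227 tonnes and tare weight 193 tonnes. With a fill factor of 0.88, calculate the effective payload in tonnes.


Maximum payload = gross - tare
= 227 - 193 = 34 tonnes
Effective payload = max payload * fill factor
= 34 * 0.88
= 29.92 tonnes

29.92 tonnes


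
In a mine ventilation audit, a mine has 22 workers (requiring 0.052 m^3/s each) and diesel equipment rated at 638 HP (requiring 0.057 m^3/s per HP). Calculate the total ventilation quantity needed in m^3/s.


37.51 m^3/s

Airflow for workers:
Q_people = 22 * 0.052 = 1.144 m^3/s
Airflow for diesel equipment:
Q_diesel = 638 * 0.057 = 36.366 m^3/s
Total ventilation:
Q_total = 1.144 + 36.366
= 37.51 m^3/s


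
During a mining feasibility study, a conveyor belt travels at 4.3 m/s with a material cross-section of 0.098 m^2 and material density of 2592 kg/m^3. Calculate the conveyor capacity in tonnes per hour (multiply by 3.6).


Volumetric flow = speed * area
= 4.3 * 0.098 = 0.4214 m^3/s
Mass flow = volumetric * density
= 0.4214 * 2592 = 1092.2688 kg/s
Convert to t/h: multiply by 3.6
Capacity = 1092.2688 * 3.6
= 3932.1677 t/h

3932.1677 t/h


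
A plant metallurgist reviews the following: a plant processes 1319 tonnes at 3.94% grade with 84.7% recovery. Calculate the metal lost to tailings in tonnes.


7.9512 tonnes

Total metal in feed:
= 1319 * 3.94 / 100 = 51.9686 tonnes
Metal recovered:
= 51.9686 * 84.7 / 100 = 44.0174042 tonnes
Metal lost to tailings:
= 51.9686 - 44.0174042
= 7.9512 tonnes


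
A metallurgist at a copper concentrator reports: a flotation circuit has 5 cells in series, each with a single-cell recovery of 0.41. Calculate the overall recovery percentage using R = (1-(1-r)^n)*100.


92.8508%

Complement of single-cell recovery:
1 - r = 1 - 0.41 = 0.59
Raise to power n:
(1 - r)^5 = 0.59^5 = 0.0714924299
Overall recovery:
R = (1 - 0.0714924299) * 100
= 92.8508%


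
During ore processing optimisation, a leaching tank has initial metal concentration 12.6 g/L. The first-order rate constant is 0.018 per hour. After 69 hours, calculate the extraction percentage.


Compute the exponent:
-k * t = -0.018 * 69 = -1.242
Remaining concentration:
C = 12.6 * exp(-1.242)
= 12.6 * 0.2888060279
= 3.638955951 g/L
Extracted = 12.6 - 3.638955951 = 8.961044049 g/L
Extraction % = 8.961044049 / 12.6 * 100
= 71.1194%

71.1194%


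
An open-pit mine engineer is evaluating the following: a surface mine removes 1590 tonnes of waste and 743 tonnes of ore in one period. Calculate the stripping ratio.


Stripping ratio = waste tonnage / ore tonnage
= 1590 / 743
= 2.14

2.14


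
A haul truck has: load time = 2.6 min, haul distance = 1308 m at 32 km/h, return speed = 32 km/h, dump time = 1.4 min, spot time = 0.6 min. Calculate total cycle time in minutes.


Convert haul speed to m/min: 32 * 1000/60 = 533.3333333 m/min
Haul time = 1308 / 533.3333333 = 2.4525 min
Convert return speed to m/min: 32 * 1000/60 = 533.3333333 m/min
Return time = 1308 / 533.3333333 = 2.4525 min
Total cycle time:
= 2.6 + 2.4525 + 1.4 + 2.4525 + 0.6
= 9.505 min

9.505 min


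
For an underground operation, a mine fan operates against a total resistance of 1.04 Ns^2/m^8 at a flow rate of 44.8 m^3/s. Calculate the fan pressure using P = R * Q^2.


2087.3216 Pa

Compute Q^2:
Q^2 = 44.8^2 = 2007.04
Compute pressure:
P = R * Q^2 = 1.04 * 2007.04
= 2087.3216 Pa


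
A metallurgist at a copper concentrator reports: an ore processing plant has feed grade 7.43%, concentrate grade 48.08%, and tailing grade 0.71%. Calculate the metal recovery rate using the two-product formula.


Using the two-product formula:
R = 100 * c * (f - t) / (f * (c - t))
Numerator = 100 * 48.08 * (7.43 - 0.71)
= 100 * 48.08 * 6.72
= 32309.76
Denominator = 7.43 * (48.08 - 0.71)
= 7.43 * 47.37
= 351.9591
R = 32309.76 / 351.9591
= 91.7998%

91.7998%


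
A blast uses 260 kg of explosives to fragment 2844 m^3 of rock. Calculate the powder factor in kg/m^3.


0.0914 kg/m^3

Powder factor = explosive mass / rock volume
= 260 / 2844
= 0.0914 kg/m^3


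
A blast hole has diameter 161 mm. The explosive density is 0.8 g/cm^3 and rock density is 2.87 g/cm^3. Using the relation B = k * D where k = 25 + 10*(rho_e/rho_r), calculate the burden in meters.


4.4738 m

First, compute k:
rho_e / rho_r = 0.8 / 2.87 = 0.2787456446
k = 25 + 10 * 0.2787456446 = 27.78745645
Then, compute burden:
B = k * D / 1000 = 27.78745645 * 161 / 1000
= 4473.780488 / 1000
= 4.4738 m


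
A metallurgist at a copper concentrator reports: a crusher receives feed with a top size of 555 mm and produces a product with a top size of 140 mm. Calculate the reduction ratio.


3.9643

Reduction ratio = feed size / product size
= 555 / 140
= 3.9643


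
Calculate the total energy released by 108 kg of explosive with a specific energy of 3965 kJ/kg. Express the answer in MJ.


428.22 MJ

Energy = mass * specific_energy / 1000
= 108 * 3965 / 1000
= 428220 / 1000
= 428.22 MJ


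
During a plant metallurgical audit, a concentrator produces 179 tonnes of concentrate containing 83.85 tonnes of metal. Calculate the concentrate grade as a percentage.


46.8436%

Grade = (metal in concentrate / concentrate mass) * 100
= (83.85 / 179) * 100
= 0.4684357542 * 100
= 46.8436%


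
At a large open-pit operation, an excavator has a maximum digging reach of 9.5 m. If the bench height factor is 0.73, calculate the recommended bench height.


6.935 m

Bench height = reach * factor
= 9.5 * 0.73
= 6.935 m


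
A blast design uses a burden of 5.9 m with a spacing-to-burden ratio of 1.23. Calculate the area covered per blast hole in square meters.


42.8163 m^2

First, find the spacing:
Spacing = burden * ratio = 5.9 * 1.23
= 7.257 m
Then, calculate the area:
Area = burden * spacing = 5.9 * 7.257
= 42.8163 m^2


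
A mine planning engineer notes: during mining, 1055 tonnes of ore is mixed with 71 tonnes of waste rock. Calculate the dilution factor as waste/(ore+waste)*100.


Total material = ore + waste
= 1055 + 71 = 1126 tonnes
Dilution = waste / total * 100
= 71 / 1126 * 100
= 0.06305506217 * 100
= 6.3055%

6.3055%


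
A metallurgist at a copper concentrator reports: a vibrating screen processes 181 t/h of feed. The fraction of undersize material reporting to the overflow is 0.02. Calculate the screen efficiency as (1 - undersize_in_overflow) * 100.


Screen efficiency = (1 - fraction of undersize in overflow) * 100
= (1 - 0.02) * 100
= 0.98 * 100
= 98.0%

98.0%


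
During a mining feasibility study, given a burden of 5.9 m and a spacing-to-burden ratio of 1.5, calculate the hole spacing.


Spacing = burden * ratio
= 5.9 * 1.5
= 8.85 m

8.85 m


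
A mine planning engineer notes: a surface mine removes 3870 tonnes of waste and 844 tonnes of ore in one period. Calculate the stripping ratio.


4.5853

Stripping ratio = waste tonnage / ore tonnage
= 3870 / 844
= 4.5853


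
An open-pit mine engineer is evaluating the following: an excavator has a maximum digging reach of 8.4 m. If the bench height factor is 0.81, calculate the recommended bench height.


6.804 m

Bench height = reach * factor
= 8.4 * 0.81
= 6.804 m


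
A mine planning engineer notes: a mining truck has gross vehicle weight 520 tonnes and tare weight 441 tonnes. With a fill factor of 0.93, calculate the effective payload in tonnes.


73.47 tonnes

Maximum payload = gross - tare
= 520 - 441 = 79 tonnes
Effective payload = max payload * fill factor
= 79 * 0.93
= 73.47 tonnes


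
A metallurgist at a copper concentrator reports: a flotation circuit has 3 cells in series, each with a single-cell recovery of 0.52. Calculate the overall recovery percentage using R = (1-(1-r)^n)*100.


Complement of single-cell recovery:
1 - r = 1 - 0.52 = 0.48
Raise to power n:
(1 - r)^3 = 0.48^3 = 0.110592
Overall recovery:
R = (1 - 0.110592) * 100
= 88.9408%

88.9408%


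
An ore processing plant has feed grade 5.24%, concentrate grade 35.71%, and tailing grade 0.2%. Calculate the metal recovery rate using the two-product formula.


Using the two-product formula:
R = 100 * c * (f - t) / (f * (c - t))
Numerator = 100 * 35.71 * (5.24 - 0.2)
= 100 * 35.71 * 5.04
= 17997.84
Denominator = 5.24 * (35.71 - 0.2)
= 5.24 * 35.51
= 186.0724
R = 17997.84 / 186.0724
= 96.7249%

96.7249%


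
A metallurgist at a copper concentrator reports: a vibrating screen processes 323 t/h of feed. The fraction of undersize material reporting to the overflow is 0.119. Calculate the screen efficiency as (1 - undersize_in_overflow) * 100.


Screen efficiency = (1 - fraction of undersize in overflow) * 100
= (1 - 0.119) * 100
= 0.881 * 100
= 88.1%

88.1%


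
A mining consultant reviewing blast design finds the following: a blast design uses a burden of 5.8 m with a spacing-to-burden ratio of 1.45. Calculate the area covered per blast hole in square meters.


48.778 m^2

First, find the spacing:
Spacing = burden * ratio = 5.8 * 1.45
= 8.41 m
Then, calculate the area:
Area = burden * spacing = 5.8 * 8.41
= 48.778 m^2


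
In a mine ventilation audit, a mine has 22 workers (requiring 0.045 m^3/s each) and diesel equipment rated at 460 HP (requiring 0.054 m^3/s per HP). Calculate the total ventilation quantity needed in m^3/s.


Airflow for workers:
Q_people = 22 * 0.045 = 0.99 m^3/s
Airflow for diesel equipment:
Q_diesel = 460 * 0.054 = 24.84 m^3/s
Total ventilation:
Q_total = 0.99 + 24.84
= 25.83 m^3/s

25.83 m^3/s


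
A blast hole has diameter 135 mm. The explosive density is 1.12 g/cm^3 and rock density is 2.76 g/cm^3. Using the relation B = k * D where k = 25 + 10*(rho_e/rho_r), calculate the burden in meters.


3.9228 m

First, compute k:
rho_e / rho_r = 1.12 / 2.76 = 0.4057971014
k = 25 + 10 * 0.4057971014 = 29.05797101
Then, compute burden:
B = k * D / 1000 = 29.05797101 * 135 / 1000
= 3922.826087 / 1000
= 3.9228 m


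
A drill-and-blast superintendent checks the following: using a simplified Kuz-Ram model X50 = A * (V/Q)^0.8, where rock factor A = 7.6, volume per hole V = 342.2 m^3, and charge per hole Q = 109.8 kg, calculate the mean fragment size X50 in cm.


Compute V/Q:
V/Q = 342.2 / 109.8 = 3.116575592
Raise to the power 0.8:
(V/Q)^0.8 = 3.116575592^0.8 = 2.48280226
Multiply by A:
X50 = 7.6 * 2.48280226
= 18.8693 cm

18.8693 cm


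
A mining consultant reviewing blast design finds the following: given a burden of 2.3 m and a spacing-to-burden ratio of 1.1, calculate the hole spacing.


2.53 m

Spacing = burden * ratio
= 2.3 * 1.1
= 2.53 m


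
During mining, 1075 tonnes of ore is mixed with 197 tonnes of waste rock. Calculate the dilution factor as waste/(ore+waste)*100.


15.4874%

Total material = ore + waste
= 1075 + 197 = 1272 tonnes
Dilution = waste / total * 100
= 197 / 1272 * 100
= 0.1548742138 * 100
= 15.4874%


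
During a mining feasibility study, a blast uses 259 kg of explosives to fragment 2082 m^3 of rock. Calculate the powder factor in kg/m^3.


0.1244 kg/m^3

Powder factor = explosive mass / rock volume
= 259 / 2082
= 0.1244 kg/m^3


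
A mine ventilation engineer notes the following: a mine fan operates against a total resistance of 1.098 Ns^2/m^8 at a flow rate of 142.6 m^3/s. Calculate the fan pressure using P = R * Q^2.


22327.5665 Pa

Compute Q^2:
Q^2 = 142.6^2 = 20334.76
Compute pressure:
P = R * Q^2 = 1.098 * 20334.76
= 22327.5665 Pa


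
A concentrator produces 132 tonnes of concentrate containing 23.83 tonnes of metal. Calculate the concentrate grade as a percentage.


Grade = (metal in concentrate / concentrate mass) * 100
= (23.83 / 132) * 100
= 0.180530303 * 100
= 18.053%

18.053%


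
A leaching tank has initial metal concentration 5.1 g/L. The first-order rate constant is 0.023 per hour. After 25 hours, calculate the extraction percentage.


43.7295%

Compute the exponent:
-k * t = -0.023 * 25 = -0.575
Remaining concentration:
C = 5.1 * exp(-0.575)
= 5.1 * 0.5627048688
= 2.869794831 g/L
Extracted = 5.1 - 2.869794831 = 2.230205169 g/L
Extraction % = 2.230205169 / 5.1 * 100
= 43.7295%


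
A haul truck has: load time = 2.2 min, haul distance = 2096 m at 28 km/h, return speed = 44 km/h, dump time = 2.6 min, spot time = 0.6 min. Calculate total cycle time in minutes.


Convert haul speed to m/min: 28 * 1000/60 = 466.6666667 m/min
Haul time = 2096 / 466.6666667 = 4.491428571 min
Convert return speed to m/min: 44 * 1000/60 = 733.3333333 m/min
Return time = 2096 / 733.3333333 = 2.858181818 min
Total cycle time:
= 2.2 + 4.491428571 + 2.6 + 2.858181818 + 0.6
= 12.7496 min

12.7496 min


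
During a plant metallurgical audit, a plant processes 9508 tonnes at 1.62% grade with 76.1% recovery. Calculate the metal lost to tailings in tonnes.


Total metal in feed:
= 9508 * 1.62 / 100 = 154.0296 tonnes
Metal recovered:
= 154.0296 * 76.1 / 100 = 117.2165256 tonnes
Metal lost to tailings:
= 154.0296 - 117.2165256
= 36.8131 tonnes

36.8131 tonnes


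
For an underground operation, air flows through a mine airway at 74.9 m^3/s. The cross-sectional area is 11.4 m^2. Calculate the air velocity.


6.5702 m/s

Velocity = flow rate / cross-sectional area
= 74.9 / 11.4
= 6.5702 m/s


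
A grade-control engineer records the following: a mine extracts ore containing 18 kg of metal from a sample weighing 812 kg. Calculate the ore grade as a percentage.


Ore grade = (metal mass / ore mass) * 100
= (18 / 812) * 100
= 0.02216748768 * 100
= 2.2167%

2.2167%


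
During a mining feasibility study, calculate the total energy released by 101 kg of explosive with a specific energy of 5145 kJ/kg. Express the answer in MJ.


519.645 MJ

Energy = mass * specific_energy / 1000
= 101 * 5145 / 1000
= 519645 / 1000
= 519.645 MJ


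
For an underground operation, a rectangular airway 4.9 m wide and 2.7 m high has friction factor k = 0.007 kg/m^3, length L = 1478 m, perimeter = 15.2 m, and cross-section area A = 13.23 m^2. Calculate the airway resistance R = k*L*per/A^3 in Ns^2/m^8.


Compute the numerator:
k * L * per = 0.007 * 1478 * 15.2
= 157.2592
Compute the denominator:
A^3 = 13.23^3 = 2315.685267
Resistance:
R = 157.2592 / 2315.685267
= 0.0679 Ns^2/m^8

0.0679 Ns^2/m^8


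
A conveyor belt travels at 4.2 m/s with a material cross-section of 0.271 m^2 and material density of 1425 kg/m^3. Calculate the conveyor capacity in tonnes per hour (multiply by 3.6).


Volumetric flow = speed * area
= 4.2 * 0.271 = 1.1382 m^3/s
Mass flow = volumetric * density
= 1.1382 * 1425 = 1621.935 kg/s
Convert to t/h: multiply by 3.6
Capacity = 1621.935 * 3.6
= 5838.966 t/h

5838.966 t/h


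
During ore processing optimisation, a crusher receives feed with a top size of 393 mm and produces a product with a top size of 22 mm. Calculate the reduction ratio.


17.8636

Reduction ratio = feed size / product size
= 393 / 22
= 17.8636


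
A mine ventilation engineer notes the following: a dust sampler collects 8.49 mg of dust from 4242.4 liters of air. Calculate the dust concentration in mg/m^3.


Convert liters to m^3: 1 m^3 = 1000 L
Concentration = mass / volume * 1000
= 8.49 / 4242.4 * 1000
= 0.002001225721 * 1000
= 2.0012 mg/m^3

2.0012 mg/m^3


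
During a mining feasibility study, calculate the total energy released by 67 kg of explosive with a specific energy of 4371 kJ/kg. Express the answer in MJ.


Energy = mass * specific_energy / 1000
= 67 * 4371 / 1000
= 292857 / 1000
= 292.857 MJ

292.857 MJ


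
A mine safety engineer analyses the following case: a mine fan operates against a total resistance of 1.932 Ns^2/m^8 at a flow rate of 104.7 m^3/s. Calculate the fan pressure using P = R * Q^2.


Compute Q^2:
Q^2 = 104.7^2 = 10962.09
Compute pressure:
P = R * Q^2 = 1.932 * 10962.09
= 21178.7579 Pa

21178.7579 Pa


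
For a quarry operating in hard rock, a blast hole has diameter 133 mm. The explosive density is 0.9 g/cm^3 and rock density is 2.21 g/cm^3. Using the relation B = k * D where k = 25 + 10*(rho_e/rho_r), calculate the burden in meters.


First, compute k:
rho_e / rho_r = 0.9 / 2.21 = 0.407239819
k = 25 + 10 * 0.407239819 = 29.07239819
Then, compute burden:
B = k * D / 1000 = 29.07239819 * 133 / 1000
= 3866.628959 / 1000
= 3.8666 m

3.8666 m


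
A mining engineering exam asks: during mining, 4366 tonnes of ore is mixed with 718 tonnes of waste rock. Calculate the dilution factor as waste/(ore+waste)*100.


Total material = ore + waste
= 4366 + 718 = 5084 tonnes
Dilution = waste / total * 100
= 718 / 5084 * 100
= 0.14122738 * 100
= 14.1227%

14.1227%


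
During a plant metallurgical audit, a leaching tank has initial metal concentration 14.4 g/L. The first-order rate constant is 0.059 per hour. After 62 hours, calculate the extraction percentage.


Compute the exponent:
-k * t = -0.059 * 62 = -3.658
Remaining concentration:
C = 14.4 * exp(-3.658)
= 14.4 * 0.02578402925
= 0.3712900212 g/L
Extracted = 14.4 - 0.3712900212 = 14.02870998 g/L
Extraction % = 14.02870998 / 14.4 * 100
= 97.4216%

97.4216%


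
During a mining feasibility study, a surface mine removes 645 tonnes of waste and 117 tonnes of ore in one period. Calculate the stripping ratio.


5.5128

Stripping ratio = waste tonnage / ore tonnage
= 645 / 117
= 5.5128


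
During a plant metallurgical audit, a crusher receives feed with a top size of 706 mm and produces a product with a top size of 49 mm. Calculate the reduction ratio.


Reduction ratio = feed size / product size
= 706 / 49
= 14.4082

14.4082


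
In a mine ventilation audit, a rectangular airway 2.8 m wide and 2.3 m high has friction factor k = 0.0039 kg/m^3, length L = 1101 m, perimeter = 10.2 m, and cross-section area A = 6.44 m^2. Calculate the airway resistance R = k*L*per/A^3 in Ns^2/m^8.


Compute the numerator:
k * L * per = 0.0039 * 1101 * 10.2
= 43.79778
Compute the denominator:
A^3 = 6.44^3 = 267.089984
Resistance:
R = 43.79778 / 267.089984
= 0.164 Ns^2/m^8

0.164 Ns^2/m^8


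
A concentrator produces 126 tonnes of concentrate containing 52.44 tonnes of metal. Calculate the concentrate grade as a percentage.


Grade = (metal in concentrate / concentrate mass) * 100
= (52.44 / 126) * 100
= 0.4161904762 * 100
= 41.619%

41.619%


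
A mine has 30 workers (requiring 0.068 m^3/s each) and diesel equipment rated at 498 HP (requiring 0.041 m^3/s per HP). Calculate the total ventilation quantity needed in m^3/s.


Airflow for workers:
Q_people = 30 * 0.068 = 2.04 m^3/s
Airflow for diesel equipment:
Q_diesel = 498 * 0.041 = 20.418 m^3/s
Total ventilation:
Q_total = 2.04 + 20.418
= 22.458 m^3/s

22.458 m^3/s


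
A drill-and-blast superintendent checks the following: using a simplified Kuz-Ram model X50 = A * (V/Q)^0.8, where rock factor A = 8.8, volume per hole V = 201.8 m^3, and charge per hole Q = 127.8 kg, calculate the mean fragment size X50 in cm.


Compute V/Q:
V/Q = 201.8 / 127.8 = 1.579029734
Raise to the power 0.8:
(V/Q)^0.8 = 1.579029734^0.8 = 1.441160156
Multiply by A:
X50 = 8.8 * 1.441160156
= 12.6822 cm

12.6822 cm


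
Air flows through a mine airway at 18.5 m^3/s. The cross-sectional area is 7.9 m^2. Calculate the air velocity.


Velocity = flow rate / cross-sectional area
= 18.5 / 7.9
= 2.3418 m/s

2.3418 m/s


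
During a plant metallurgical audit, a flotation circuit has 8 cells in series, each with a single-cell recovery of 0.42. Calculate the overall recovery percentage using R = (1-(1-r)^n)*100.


Complement of single-cell recovery:
1 - r = 1 - 0.42 = 0.58
Raise to power n:
(1 - r)^8 = 0.58^8 = 0.01280630817
Overall recovery:
R = (1 - 0.01280630817) * 100
= 98.7194%

98.7194%


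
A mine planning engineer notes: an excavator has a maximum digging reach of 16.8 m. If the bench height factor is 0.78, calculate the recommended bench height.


Bench height = reach * factor
= 16.8 * 0.78
= 13.104 m

13.104 m


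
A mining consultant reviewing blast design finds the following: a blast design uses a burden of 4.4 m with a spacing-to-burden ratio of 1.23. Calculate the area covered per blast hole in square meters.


First, find the spacing:
Spacing = burden * ratio = 4.4 * 1.23
= 5.412 m
Then, calculate the area:
Area = burden * spacing = 4.4 * 5.412
= 23.8128 m^2

23.8128 m^2


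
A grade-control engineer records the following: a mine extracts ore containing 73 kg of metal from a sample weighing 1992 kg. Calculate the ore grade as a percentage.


3.6647%

Ore grade = (metal mass / ore mass) * 100
= (73 / 1992) * 100
= 0.03664658635 * 100
= 3.6647%


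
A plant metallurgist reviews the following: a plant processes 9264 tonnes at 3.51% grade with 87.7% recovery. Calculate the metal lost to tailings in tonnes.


39.9955 tonnes

Total metal in feed:
= 9264 * 3.51 / 100 = 325.1664 tonnes
Metal recovered:
= 325.1664 * 87.7 / 100 = 285.1709328 tonnes
Metal lost to tailings:
= 325.1664 - 285.1709328
= 39.9955 tonnes


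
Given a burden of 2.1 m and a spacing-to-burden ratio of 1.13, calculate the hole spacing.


2.373 m

Spacing = burden * ratio
= 2.1 * 1.13
= 2.373 m


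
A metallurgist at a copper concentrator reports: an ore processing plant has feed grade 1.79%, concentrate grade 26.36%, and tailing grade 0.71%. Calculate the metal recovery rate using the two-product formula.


62.0053%

Using the two-product formula:
R = 100 * c * (f - t) / (f * (c - t))
Numerator = 100 * 26.36 * (1.79 - 0.71)
= 100 * 26.36 * 1.08
= 2846.88
Denominator = 1.79 * (26.36 - 0.71)
= 1.79 * 25.65
= 45.9135
R = 2846.88 / 45.9135
= 62.0053%


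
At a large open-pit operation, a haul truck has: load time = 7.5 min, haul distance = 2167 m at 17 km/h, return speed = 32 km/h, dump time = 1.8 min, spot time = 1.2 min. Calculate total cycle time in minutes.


22.2114 min

Convert haul speed to m/min: 17 * 1000/60 = 283.3333333 m/min
Haul time = 2167 / 283.3333333 = 7.648235294 min
Convert return speed to m/min: 32 * 1000/60 = 533.3333333 m/min
Return time = 2167 / 533.3333333 = 4.063125 min
Total cycle time:
= 7.5 + 7.648235294 + 1.8 + 4.063125 + 1.2
= 22.2114 min


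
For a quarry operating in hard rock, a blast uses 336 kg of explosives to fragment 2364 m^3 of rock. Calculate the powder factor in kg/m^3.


Powder factor = explosive mass / rock volume
= 336 / 2364
= 0.1421 kg/m^3

0.1421 kg/m^3


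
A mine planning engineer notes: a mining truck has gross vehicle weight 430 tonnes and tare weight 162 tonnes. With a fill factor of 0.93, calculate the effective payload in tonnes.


Maximum payload = gross - tare
= 430 - 162 = 268 tonnes
Effective payload = max payload * fill factor
= 268 * 0.93
= 249.24 tonnes

249.24 tonnes


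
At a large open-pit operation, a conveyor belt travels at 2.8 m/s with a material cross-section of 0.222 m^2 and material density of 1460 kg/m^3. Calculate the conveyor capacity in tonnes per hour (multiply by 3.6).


3267.1296 t/h

Volumetric flow = speed * area
= 2.8 * 0.222 = 0.6216 m^3/s
Mass flow = volumetric * density
= 0.6216 * 1460 = 907.536 kg/s
Convert to t/h: multiply by 3.6
Capacity = 907.536 * 3.6
= 3267.1296 t/h


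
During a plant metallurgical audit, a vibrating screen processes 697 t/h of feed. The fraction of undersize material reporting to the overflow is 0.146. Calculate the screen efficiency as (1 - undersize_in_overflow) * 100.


Screen efficiency = (1 - fraction of undersize in overflow) * 100
= (1 - 0.146) * 100
= 0.854 * 100
= 85.4%

85.4%


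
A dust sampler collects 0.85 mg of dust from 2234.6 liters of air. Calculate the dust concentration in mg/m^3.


0.3804 mg/m^3

Convert liters to m^3: 1 m^3 = 1000 L
Concentration = mass / volume * 1000
= 0.85 / 2234.6 * 1000
= 0.0003803812763 * 1000
= 0.3804 mg/m^3


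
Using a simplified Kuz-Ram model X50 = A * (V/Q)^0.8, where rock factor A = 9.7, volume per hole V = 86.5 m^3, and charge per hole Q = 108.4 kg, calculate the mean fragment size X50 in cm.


8.0977 cm

Compute V/Q:
V/Q = 86.5 / 108.4 = 0.7979704797
Raise to the power 0.8:
(V/Q)^0.8 = 0.7979704797^0.8 = 0.8348134936
Multiply by A:
X50 = 9.7 * 0.8348134936
= 8.0977 cm


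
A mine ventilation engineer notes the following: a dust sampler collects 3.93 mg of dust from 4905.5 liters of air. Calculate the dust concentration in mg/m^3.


Convert liters to m^3: 1 m^3 = 1000 L
Concentration = mass / volume * 1000
= 3.93 / 4905.5 * 1000
= 0.0008011415758 * 1000
= 0.8011 mg/m^3

0.8011 mg/m^3


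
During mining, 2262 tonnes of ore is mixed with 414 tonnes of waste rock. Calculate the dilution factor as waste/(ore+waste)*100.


15.4709%

Total material = ore + waste
= 2262 + 414 = 2676 tonnes
Dilution = waste / total * 100
= 414 / 2676 * 100
= 0.1547085202 * 100
= 15.4709%


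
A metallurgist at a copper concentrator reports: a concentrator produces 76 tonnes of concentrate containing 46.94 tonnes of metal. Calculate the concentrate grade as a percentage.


Grade = (metal in concentrate / concentrate mass) * 100
= (46.94 / 76) * 100
= 0.6176315789 * 100
= 61.7632%

61.7632%


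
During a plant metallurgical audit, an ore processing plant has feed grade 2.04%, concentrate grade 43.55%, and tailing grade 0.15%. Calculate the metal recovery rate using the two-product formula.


92.9673%

Using the two-product formula:
R = 100 * c * (f - t) / (f * (c - t))
Numerator = 100 * 43.55 * (2.04 - 0.15)
= 100 * 43.55 * 1.89
= 8230.95
Denominator = 2.04 * (43.55 - 0.15)
= 2.04 * 43.4
= 88.536
R = 8230.95 / 88.536
= 92.9673%


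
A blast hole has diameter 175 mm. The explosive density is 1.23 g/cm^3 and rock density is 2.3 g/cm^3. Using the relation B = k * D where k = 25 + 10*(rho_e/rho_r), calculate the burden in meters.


5.3109 m

First, compute k:
rho_e / rho_r = 1.23 / 2.3 = 0.5347826087
k = 25 + 10 * 0.5347826087 = 30.34782609
Then, compute burden:
B = k * D / 1000 = 30.34782609 * 175 / 1000
= 5310.869565 / 1000
= 5.3109 m


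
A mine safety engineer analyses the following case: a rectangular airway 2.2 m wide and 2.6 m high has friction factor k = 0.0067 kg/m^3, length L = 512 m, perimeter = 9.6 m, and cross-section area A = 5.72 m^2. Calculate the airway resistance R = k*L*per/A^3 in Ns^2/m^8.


0.176 Ns^2/m^8

Compute the numerator:
k * L * per = 0.0067 * 512 * 9.6
= 32.93184
Compute the denominator:
A^3 = 5.72^3 = 187.149248
Resistance:
R = 32.93184 / 187.149248
= 0.176 Ns^2/m^8


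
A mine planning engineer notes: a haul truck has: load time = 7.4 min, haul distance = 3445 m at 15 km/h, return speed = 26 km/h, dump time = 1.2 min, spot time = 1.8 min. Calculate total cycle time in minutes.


32.13 min

Convert haul speed to m/min: 15 * 1000/60 = 250 m/min
Haul time = 3445 / 250 = 13.78 min
Convert return speed to m/min: 26 * 1000/60 = 433.3333333 m/min
Return time = 3445 / 433.3333333 = 7.95 min
Total cycle time:
= 7.4 + 13.78 + 1.2 + 7.95 + 1.8
= 32.13 min


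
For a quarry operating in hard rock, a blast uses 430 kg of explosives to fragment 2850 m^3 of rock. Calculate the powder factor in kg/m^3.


0.1509 kg/m^3

Powder factor = explosive mass / rock volume
= 430 / 2850
= 0.1509 kg/m^3


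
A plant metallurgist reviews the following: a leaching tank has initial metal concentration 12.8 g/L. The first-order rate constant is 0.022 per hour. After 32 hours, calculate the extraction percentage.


Compute the exponent:
-k * t = -0.022 * 32 = -0.704
Remaining concentration:
C = 12.8 * exp(-0.704)
= 12.8 * 0.49460293
= 6.330917504 g/L
Extracted = 12.8 - 6.330917504 = 6.469082496 g/L
Extraction % = 6.469082496 / 12.8 * 100
= 50.5397%

50.5397%


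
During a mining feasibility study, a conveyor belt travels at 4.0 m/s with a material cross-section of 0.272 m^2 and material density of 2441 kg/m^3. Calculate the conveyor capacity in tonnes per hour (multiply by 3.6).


Volumetric flow = speed * area
= 4.0 * 0.272 = 1.088 m^3/s
Mass flow = volumetric * density
= 1.088 * 2441 = 2655.808 kg/s
Convert to t/h: multiply by 3.6
Capacity = 2655.808 * 3.6
= 9560.9088 t/h

9560.9088 t/h


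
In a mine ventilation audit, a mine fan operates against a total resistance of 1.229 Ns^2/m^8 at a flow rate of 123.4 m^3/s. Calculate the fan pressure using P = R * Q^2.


Compute Q^2:
Q^2 = 123.4^2 = 15227.56
Compute pressure:
P = R * Q^2 = 1.229 * 15227.56
= 18714.6712 Pa

18714.6712 Pa


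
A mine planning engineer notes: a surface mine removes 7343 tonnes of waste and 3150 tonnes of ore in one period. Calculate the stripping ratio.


2.3311

Stripping ratio = waste tonnage / ore tonnage
= 7343 / 3150
= 2.3311


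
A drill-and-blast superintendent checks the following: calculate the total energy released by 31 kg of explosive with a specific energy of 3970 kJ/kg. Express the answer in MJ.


123.07 MJ

Energy = mass * specific_energy / 1000
= 31 * 3970 / 1000
= 123070 / 1000
= 123.07 MJ


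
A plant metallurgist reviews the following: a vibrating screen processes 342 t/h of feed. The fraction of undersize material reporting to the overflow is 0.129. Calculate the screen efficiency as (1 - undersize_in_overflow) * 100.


87.1%

Screen efficiency = (1 - fraction of undersize in overflow) * 100
= (1 - 0.129) * 100
= 0.871 * 100
= 87.1%


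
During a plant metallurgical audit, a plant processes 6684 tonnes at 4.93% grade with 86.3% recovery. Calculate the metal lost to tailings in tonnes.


45.1444 tonnes

Total metal in feed:
= 6684 * 4.93 / 100 = 329.5212 tonnes
Metal recovered:
= 329.5212 * 86.3 / 100 = 284.3767956 tonnes
Metal lost to tailings:
= 329.5212 - 284.3767956
= 45.1444 tonnes


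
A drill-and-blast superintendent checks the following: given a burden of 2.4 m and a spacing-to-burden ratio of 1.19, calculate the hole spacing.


Spacing = burden * ratio
= 2.4 * 1.19
= 2.856 m

2.856 m


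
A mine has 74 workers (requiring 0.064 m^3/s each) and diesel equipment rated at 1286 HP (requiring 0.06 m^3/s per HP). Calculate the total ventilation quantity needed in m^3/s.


Airflow for workers:
Q_people = 74 * 0.064 = 4.736 m^3/s
Airflow for diesel equipment:
Q_diesel = 1286 * 0.06 = 77.16 m^3/s
Total ventilation:
Q_total = 4.736 + 77.16
= 81.896 m^3/s

81.896 m^3/s


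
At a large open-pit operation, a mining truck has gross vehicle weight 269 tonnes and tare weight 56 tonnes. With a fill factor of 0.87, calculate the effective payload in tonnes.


Maximum payload = gross - tare
= 269 - 56 = 213 tonnes
Effective payload = max payload * fill factor
= 213 * 0.87
= 185.31 tonnes

185.31 tonnes


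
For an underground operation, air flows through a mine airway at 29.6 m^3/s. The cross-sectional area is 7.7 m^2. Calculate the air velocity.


Velocity = flow rate / cross-sectional area
= 29.6 / 7.7
= 3.8442 m/s

3.8442 m/s


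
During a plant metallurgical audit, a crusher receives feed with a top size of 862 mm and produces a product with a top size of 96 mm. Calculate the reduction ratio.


8.9792

Reduction ratio = feed size / product size
= 862 / 96
= 8.9792
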